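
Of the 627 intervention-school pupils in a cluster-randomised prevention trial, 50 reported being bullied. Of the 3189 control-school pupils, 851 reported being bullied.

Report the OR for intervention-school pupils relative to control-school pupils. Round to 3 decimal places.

OR = (50 × 2338) / (577 × 851) = 116900/491027 ≈ 0.238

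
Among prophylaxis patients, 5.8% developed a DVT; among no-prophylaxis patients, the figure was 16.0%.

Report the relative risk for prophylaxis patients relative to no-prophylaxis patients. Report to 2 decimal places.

RR = 0.0580 / 0.1600 = 0.36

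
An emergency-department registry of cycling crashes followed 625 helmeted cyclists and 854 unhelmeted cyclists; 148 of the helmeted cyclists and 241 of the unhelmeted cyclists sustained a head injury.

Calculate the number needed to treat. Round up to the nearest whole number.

risk, helmeted cyclists = 148/625 = 0.236800
risk, unhelmeted cyclists = 241/854 = 0.282201
absolute risk difference = 0.045401
1 / 0.045401 = 22.026 → round up → 23

23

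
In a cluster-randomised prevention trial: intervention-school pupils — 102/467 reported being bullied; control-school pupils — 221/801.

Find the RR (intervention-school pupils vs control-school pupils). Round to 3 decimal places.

risk, intervention-school pupils = 102/467 = 0.2184
risk, control-school pupils = 221/801 = 0.2759
RR = 0.2184 / 0.2759 = 0.792

RR: 0.792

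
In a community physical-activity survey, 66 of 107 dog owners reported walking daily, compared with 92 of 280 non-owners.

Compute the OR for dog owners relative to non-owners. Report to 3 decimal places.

OR = (66 × 188) / (41 × 92) = 12408/3772 ≈ 3.290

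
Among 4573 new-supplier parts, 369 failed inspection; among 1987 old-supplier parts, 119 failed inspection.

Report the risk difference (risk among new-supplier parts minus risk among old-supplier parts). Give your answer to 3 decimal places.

RD ≈ 0.021

risk, new-supplier parts = 369/4573 = 0.0807
risk, old-supplier parts = 119/1987 = 0.0599
risk difference = 0.0807 − 0.0599 = 0.021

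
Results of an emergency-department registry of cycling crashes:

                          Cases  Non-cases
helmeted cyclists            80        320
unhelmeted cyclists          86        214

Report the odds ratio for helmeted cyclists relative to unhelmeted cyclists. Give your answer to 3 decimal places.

0.622

odds, helmeted cyclists = 80/320 = 0.2500
odds, unhelmeted cyclists = 86/214 = 0.4019
OR = 0.2500 / 0.4019 = 0.622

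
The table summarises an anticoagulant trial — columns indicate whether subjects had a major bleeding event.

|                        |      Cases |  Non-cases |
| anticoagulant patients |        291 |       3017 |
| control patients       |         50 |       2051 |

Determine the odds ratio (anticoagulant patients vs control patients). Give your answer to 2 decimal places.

OR = (291 × 2051) / (3017 × 50) = 596841/150850 ≈ 3.96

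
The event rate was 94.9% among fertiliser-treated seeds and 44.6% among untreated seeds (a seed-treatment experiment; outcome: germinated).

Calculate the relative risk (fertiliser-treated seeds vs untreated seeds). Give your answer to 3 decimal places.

RR = 0.9490 / 0.4460 = 2.128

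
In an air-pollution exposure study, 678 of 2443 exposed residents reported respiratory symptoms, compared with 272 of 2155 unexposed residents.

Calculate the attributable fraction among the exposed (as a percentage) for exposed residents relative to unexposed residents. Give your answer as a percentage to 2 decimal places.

risk, exposed residents = 678/2443 = 0.2775
risk, unexposed residents = 272/2155 = 0.1262
AR% = (0.2775 − 0.1262) / 0.2775 = 0.5452 → 54.52%

AR%: 54.52%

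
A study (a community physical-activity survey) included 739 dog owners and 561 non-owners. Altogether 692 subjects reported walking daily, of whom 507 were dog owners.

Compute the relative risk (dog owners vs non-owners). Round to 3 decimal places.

dog owners without the outcome: 739 − 507 = 232
non-owners with the outcome: 692 − 507 = 185
non-owners without the outcome: 561 − 185 = 376
risk, dog owners = 507/739 = 0.6861
risk, non-owners = 185/561 = 0.3298
RR = 0.6861 / 0.3298 = 2.080

RR ≈ 2.080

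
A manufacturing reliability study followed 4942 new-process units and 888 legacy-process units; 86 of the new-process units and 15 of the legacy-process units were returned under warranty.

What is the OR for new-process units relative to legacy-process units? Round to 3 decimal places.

OR = (86 × 873) / (4856 × 15) = 75078/72840 ≈ 1.031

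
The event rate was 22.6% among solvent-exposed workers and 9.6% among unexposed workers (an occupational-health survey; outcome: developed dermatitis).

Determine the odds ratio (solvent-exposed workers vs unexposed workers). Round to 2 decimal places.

2.75

odds, solvent-exposed workers = 0.2260/0.7740 = 0.2920
odds, unexposed workers = 0.0960/0.9040 = 0.1062
OR = 0.2920 / 0.1062 = 2.75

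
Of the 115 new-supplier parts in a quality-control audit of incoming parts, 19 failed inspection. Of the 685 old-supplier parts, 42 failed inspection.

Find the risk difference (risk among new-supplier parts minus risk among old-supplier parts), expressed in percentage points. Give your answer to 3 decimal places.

10.390

risk, new-supplier parts = 19/115 = 0.1652
risk, old-supplier parts = 42/685 = 0.0613
risk difference = 0.1652 − 0.0613 = 0.1039 → 10.390 percentage points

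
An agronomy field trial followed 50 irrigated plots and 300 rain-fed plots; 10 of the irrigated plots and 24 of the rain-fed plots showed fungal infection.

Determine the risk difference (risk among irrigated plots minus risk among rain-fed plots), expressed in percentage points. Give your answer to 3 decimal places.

risk, irrigated plots = 10/50 = 0.2000
risk, rain-fed plots = 24/300 = 0.0800
risk difference = 0.2000 − 0.0800 = 0.1200 → 12.000 percentage points

12.000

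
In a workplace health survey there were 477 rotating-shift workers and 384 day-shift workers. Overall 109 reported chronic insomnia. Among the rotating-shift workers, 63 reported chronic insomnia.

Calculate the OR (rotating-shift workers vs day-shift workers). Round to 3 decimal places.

1.118

rotating-shift workers without the outcome: 477 − 63 = 414
day-shift workers with the outcome: 109 − 63 = 46
day-shift workers without the outcome: 384 − 46 = 338
OR = (63 × 338) / (414 × 46) = 21294/19044 ≈ 1.118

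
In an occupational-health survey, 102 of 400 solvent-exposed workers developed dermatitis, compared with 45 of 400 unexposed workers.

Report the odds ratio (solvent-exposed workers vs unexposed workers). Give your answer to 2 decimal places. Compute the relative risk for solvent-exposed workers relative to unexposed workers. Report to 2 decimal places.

OR = 2.70; RR = 2.27

OR = (102 × 355) / (298 × 45) = 36210/13410 ≈ 2.70
risk, solvent-exposed workers = 102/400 = 0.2550
risk, unexposed workers = 45/400 = 0.1125
RR = 0.2550 / 0.1125 = 2.27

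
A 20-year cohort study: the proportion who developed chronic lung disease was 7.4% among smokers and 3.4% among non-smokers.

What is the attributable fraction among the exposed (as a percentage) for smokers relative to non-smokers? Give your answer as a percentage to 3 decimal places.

AR% = (0.07400 − 0.03400) / 0.07400 = 0.5405 → 54.054%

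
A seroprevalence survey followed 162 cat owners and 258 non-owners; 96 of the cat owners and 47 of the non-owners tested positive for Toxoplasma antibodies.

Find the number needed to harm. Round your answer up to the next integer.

risk, cat owners = 96/162 = 0.592593
risk, non-owners = 47/258 = 0.182171
absolute risk difference = 0.410422
1 / 0.410422 = 2.437 → round up → 3

3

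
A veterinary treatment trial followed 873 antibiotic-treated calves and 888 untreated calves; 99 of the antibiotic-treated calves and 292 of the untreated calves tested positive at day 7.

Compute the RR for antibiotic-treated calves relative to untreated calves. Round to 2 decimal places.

risk, antibiotic-treated calves = 99/873 = 0.1134
risk, untreated calves = 292/888 = 0.3288
RR = 0.1134 / 0.3288 = 0.34

RR = 0.34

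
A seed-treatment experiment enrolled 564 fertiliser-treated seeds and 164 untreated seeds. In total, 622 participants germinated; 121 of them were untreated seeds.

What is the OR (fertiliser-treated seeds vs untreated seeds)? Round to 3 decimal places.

2.826

fertiliser-treated seeds with the outcome: 622 − 121 = 501
fertiliser-treated seeds without the outcome: 564 − 501 = 63
untreated seeds without the outcome: 164 − 121 = 43
OR = (501 × 43) / (63 × 121) = 21543/7623 ≈ 2.826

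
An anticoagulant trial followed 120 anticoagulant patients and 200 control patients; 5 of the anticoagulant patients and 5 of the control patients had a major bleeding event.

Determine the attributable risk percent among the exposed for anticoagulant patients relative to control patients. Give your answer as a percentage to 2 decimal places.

AR%: 40.00%

risk, anticoagulant patients = 5/120 = 0.04167
risk, control patients = 5/200 = 0.02500
AR% = (0.04167 − 0.02500) / 0.04167 = 0.4000 → 40.00%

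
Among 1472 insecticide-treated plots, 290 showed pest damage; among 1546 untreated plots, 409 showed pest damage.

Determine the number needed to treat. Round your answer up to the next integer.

risk, insecticide-treated plots = 290/1472 = 0.197011
risk, untreated plots = 409/1546 = 0.264554
absolute risk difference = 0.067543
1 / 0.067543 = 14.805 → round up → 15

NNT ≈ 15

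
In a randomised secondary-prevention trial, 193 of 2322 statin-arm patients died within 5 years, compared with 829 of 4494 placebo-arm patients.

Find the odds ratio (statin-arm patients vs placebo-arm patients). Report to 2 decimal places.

0.40

odds, statin-arm patients = 193/2129 = 0.0907
odds, placebo-arm patients = 829/3665 = 0.2262
OR = 0.0907 / 0.2262 = 0.40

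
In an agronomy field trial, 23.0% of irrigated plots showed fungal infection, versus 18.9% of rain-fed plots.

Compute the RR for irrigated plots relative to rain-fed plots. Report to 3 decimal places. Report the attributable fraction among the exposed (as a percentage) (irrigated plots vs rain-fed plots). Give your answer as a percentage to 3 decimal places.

RR = 0.2300 / 0.1890 = 1.217
AR% = (0.2300 − 0.1890) / 0.2300 = 0.1783 → 17.826%

RR = 1.217; AR% = 17.826%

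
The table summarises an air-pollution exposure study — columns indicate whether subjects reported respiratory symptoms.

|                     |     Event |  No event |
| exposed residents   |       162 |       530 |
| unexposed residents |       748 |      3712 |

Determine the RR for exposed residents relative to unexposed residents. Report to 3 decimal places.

RR: 1.396

risk, exposed residents = 162/692 = 0.2341
risk, unexposed residents = 748/4460 = 0.1677
RR = 0.2341 / 0.1677 = 1.396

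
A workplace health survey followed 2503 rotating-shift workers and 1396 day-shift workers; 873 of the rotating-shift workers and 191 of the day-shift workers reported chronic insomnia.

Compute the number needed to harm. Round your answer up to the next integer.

5

risk, rotating-shift workers = 873/2503 = 0.348781
risk, day-shift workers = 191/1396 = 0.136819
absolute risk difference = 0.211962
1 / 0.211962 = 4.718 → round up → 5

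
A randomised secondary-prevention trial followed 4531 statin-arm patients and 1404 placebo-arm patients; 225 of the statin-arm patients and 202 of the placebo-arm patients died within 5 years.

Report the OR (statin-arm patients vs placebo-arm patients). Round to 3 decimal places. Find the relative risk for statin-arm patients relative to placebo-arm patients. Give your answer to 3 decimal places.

OR = (225 × 1202) / (4306 × 202) = 270450/869812 ≈ 0.311
risk, statin-arm patients = 225/4531 = 0.04966
risk, placebo-arm patients = 202/1404 = 0.14387
RR = 0.04966 / 0.14387 = 0.345

OR = 0.311; RR = 0.345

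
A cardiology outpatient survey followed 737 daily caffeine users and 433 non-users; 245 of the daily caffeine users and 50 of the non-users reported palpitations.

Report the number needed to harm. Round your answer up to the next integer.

risk, daily caffeine users = 245/737 = 0.332429
risk, non-users = 50/433 = 0.115473
absolute risk difference = 0.216955
1 / 0.216955 = 4.609 → round up → 5

5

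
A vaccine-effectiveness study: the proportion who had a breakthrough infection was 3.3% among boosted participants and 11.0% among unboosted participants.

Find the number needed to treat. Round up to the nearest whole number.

absolute risk difference = 0.077000
1 / 0.077000 = 12.987 → round up → 13

NNT ≈ 13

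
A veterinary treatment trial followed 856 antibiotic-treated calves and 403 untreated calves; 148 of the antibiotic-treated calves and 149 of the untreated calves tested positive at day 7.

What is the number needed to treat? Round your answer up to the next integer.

NNT ≈ 6

risk, antibiotic-treated calves = 148/856 = 0.172897
risk, untreated calves = 149/403 = 0.369727
absolute risk difference = 0.196830
1 / 0.196830 = 5.081 → round up → 6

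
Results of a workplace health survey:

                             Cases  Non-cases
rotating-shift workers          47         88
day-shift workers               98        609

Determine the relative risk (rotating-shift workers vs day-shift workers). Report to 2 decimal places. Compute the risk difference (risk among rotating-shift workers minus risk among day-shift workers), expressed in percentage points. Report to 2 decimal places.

risk, rotating-shift workers = 47/135 = 0.3481
risk, day-shift workers = 98/707 = 0.1386
RR = 0.3481 / 0.1386 = 2.51
risk difference = 0.3481 − 0.1386 = 0.2095 → 20.95 percentage points

RR = 2.51; RD = 20.95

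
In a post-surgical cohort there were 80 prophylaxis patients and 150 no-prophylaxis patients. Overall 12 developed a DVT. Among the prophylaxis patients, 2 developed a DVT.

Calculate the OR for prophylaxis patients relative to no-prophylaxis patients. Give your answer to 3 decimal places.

0.359

prophylaxis patients without the outcome: 80 − 2 = 78
no-prophylaxis patients with the outcome: 12 − 2 = 10
no-prophylaxis patients without the outcome: 150 − 10 = 140
odds, prophylaxis patients = 2/78 = 0.02564
odds, no-prophylaxis patients = 10/140 = 0.07143
OR = 0.02564 / 0.07143 = 0.359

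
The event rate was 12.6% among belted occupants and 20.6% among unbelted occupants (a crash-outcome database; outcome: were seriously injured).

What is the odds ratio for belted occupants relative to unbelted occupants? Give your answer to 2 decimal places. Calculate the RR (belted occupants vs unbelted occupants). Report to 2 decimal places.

odds, belted occupants = 0.1260/0.8740 = 0.1442
odds, unbelted occupants = 0.2060/0.7940 = 0.2594
OR = 0.1442 / 0.2594 = 0.56
RR = 0.1260 / 0.2060 = 0.61

OR = 0.56; RR = 0.61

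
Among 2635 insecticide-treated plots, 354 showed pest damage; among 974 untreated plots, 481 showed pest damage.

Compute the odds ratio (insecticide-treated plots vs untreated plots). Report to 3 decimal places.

OR = (354 × 493) / (2281 × 481) = 174522/1097161 ≈ 0.159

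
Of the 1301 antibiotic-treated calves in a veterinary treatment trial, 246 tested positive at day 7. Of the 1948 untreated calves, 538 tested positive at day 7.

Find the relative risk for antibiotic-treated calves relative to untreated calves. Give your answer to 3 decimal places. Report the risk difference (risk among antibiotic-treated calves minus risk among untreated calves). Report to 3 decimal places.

RR = 0.685; RD = -0.087

risk, antibiotic-treated calves = 246/1301 = 0.1891
risk, untreated calves = 538/1948 = 0.2762
RR = 0.1891 / 0.2762 = 0.685
risk difference = 0.1891 − 0.2762 = -0.087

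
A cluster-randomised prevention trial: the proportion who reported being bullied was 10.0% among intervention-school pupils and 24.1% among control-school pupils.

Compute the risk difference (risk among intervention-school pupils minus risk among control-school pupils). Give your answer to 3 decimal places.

risk difference = 0.1000 − 0.2410 = -0.141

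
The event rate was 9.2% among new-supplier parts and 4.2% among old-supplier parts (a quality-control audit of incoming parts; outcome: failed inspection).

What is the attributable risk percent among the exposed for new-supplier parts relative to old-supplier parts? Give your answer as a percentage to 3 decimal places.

AR% = (0.09200 − 0.04200) / 0.09200 = 0.5435 → 54.348%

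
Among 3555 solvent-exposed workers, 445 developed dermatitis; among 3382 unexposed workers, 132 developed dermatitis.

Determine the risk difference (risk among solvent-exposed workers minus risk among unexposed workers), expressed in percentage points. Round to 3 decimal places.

risk, solvent-exposed workers = 445/3555 = 0.12518
risk, unexposed workers = 132/3382 = 0.03903
risk difference = 0.12518 − 0.03903 = 0.08615 → 8.615 percentage points

8.615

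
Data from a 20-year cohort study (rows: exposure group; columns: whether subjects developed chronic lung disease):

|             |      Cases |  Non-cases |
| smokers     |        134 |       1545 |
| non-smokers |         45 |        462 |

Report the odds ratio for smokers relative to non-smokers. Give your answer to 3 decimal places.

OR = (134 × 462) / (1545 × 45) = 61908/69525 ≈ 0.890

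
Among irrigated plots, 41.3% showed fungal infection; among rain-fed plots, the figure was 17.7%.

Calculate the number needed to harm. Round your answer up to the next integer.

NNH = 5

absolute risk difference = 0.236000
1 / 0.236000 = 4.237 → round up → 5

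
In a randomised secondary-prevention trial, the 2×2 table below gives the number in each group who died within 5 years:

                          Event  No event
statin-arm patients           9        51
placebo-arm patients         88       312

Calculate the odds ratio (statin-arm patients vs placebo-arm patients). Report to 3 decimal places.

OR = (9 × 312) / (51 × 88) = 2808/4488 ≈ 0.626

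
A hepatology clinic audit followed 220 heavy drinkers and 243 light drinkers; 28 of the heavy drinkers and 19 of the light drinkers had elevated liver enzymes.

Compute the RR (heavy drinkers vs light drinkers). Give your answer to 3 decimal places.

1.628

risk, heavy drinkers = 28/220 = 0.1273
risk, light drinkers = 19/243 = 0.0782
RR = 0.1273 / 0.0782 = 1.628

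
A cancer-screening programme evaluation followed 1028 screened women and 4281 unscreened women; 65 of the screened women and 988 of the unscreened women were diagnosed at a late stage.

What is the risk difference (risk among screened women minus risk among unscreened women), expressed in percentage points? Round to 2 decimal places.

-16.76

risk, screened women = 65/1028 = 0.0632
risk, unscreened women = 988/4281 = 0.2308
risk difference = 0.0632 − 0.2308 = -0.1676 → -16.76 percentage points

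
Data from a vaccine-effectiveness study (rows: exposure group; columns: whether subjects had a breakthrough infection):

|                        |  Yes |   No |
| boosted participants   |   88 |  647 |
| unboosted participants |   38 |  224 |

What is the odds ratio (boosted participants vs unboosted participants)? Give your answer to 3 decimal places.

odds, boosted participants = 88/647 = 0.1360
odds, unboosted participants = 38/224 = 0.1696
OR = 0.1360 / 0.1696 = 0.802

OR ≈ 0.802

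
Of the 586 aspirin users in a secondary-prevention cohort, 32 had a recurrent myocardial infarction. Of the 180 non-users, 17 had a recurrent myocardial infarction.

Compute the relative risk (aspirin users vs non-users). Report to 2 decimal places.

risk, aspirin users = 32/586 = 0.0546
risk, non-users = 17/180 = 0.0944
RR = 0.0546 / 0.0944 = 0.58

RR ≈ 0.58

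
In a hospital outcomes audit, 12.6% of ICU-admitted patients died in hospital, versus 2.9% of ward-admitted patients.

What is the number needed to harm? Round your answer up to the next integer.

NNH: 11

absolute risk difference = 0.097000
1 / 0.097000 = 10.309 → round up → 11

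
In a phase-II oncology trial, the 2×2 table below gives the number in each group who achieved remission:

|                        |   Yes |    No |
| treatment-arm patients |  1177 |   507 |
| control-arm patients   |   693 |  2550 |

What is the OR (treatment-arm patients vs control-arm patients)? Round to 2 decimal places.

odds, treatment-arm patients = 1177/507 = 2.3215
odds, control-arm patients = 693/2550 = 0.2718
OR = 2.3215 / 0.2718 = 8.54

8.54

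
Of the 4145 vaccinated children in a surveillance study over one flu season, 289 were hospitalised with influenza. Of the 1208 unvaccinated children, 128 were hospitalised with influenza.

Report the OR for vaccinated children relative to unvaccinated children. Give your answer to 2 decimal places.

OR = (289 × 1080) / (3856 × 128) = 312120/493568 ≈ 0.63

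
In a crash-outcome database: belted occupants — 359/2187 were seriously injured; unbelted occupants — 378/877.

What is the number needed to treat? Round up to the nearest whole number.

risk, belted occupants = 359/2187 = 0.164152
risk, unbelted occupants = 378/877 = 0.431015
absolute risk difference = 0.266863
1 / 0.266863 = 3.747 → round up → 4

NNT = 4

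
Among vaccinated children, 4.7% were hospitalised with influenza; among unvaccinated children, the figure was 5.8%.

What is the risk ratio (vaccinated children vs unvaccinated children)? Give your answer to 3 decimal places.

RR = 0.04700 / 0.05800 = 0.810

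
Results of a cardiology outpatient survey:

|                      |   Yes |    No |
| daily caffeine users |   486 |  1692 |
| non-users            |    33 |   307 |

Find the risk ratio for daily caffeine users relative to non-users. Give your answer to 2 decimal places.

RR ≈ 2.30

risk, daily caffeine users = 486/2178 = 0.2231
risk, non-users = 33/340 = 0.0971
RR = 0.2231 / 0.0971 = 2.30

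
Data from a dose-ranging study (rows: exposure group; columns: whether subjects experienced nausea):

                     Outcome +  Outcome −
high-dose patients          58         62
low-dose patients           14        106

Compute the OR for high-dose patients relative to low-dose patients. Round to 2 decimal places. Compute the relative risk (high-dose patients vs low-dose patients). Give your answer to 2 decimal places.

OR = (58 × 106) / (62 × 14) = 6148/868 ≈ 7.08
risk, high-dose patients = 58/120 = 0.4833
risk, low-dose patients = 14/120 = 0.1167
RR = 0.4833 / 0.1167 = 4.14

OR = 7.08; RR = 4.14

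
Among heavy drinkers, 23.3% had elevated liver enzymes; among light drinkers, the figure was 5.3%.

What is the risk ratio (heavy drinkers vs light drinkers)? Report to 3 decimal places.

RR = 0.2330 / 0.0530 = 4.396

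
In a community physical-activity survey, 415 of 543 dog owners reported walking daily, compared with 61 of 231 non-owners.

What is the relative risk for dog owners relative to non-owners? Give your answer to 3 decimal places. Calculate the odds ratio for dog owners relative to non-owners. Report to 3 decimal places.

risk, dog owners = 415/543 = 0.7643
risk, non-owners = 61/231 = 0.2641
RR = 0.7643 / 0.2641 = 2.894
odds, dog owners = 415/128 = 3.2422
odds, non-owners = 61/170 = 0.3588
OR = 3.2422 / 0.3588 = 9.036

RR = 2.894; OR = 9.036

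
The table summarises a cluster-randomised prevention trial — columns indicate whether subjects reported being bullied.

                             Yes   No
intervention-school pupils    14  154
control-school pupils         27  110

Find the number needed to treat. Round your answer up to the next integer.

9

risk, intervention-school pupils = 14/168 = 0.083333
risk, control-school pupils = 27/137 = 0.197080
absolute risk difference = 0.113747
1 / 0.113747 = 8.791 → round up → 9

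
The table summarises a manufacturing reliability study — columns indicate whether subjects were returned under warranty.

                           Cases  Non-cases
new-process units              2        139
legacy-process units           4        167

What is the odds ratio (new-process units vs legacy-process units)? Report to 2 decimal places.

odds, new-process units = 2/139 = 0.01439
odds, legacy-process units = 4/167 = 0.02395
OR = 0.01439 / 0.02395 = 0.60

0.60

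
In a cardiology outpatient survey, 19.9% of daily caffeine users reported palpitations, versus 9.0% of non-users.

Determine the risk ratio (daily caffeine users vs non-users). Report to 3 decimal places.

RR = 0.1990 / 0.0900 = 2.211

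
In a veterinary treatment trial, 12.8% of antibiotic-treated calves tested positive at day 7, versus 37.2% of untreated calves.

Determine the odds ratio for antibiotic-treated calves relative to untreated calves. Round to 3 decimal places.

odds, antibiotic-treated calves = 0.1280/0.8720 = 0.1468
odds, untreated calves = 0.3720/0.6280 = 0.5924
OR = 0.1468 / 0.5924 = 0.248

OR: 0.248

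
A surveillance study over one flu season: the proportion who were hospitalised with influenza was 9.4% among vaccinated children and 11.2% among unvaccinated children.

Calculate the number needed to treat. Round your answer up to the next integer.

absolute risk difference = 0.018000
1 / 0.018000 = 55.556 → round up → 56

56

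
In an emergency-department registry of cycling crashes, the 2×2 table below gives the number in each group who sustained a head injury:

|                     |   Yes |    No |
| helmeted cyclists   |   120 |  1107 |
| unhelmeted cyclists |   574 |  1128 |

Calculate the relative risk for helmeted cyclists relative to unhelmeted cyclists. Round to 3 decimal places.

0.290

risk, helmeted cyclists = 120/1227 = 0.0978
risk, unhelmeted cyclists = 574/1702 = 0.3373
RR = 0.0978 / 0.3373 = 0.290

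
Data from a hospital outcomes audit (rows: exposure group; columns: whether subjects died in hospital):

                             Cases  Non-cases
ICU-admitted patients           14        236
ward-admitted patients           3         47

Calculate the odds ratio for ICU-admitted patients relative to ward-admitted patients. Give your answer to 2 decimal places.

OR = (14 × 47) / (236 × 3) = 658/708 ≈ 0.93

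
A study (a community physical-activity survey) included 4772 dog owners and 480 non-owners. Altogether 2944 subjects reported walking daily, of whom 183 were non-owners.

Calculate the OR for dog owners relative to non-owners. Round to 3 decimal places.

dog owners with the outcome: 2944 − 183 = 2761
dog owners without the outcome: 4772 − 2761 = 2011
non-owners without the outcome: 480 − 183 = 297
OR = (2761 × 297) / (2011 × 183) = 820017/368013 ≈ 2.228

OR: 2.228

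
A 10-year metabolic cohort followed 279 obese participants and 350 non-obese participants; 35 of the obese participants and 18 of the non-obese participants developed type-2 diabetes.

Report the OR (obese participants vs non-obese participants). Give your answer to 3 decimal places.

OR = (35 × 332) / (244 × 18) = 11620/4392 ≈ 2.646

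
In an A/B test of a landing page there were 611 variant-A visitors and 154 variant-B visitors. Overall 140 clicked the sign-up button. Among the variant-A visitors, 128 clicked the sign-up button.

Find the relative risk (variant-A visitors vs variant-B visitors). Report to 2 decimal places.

variant-A visitors without the outcome: 611 − 128 = 483
variant-B visitors with the outcome: 140 − 128 = 12
variant-B visitors without the outcome: 154 − 12 = 142
risk, variant-A visitors = 128/611 = 0.2095
risk, variant-B visitors = 12/154 = 0.0779
RR = 0.2095 / 0.0779 = 2.69

2.69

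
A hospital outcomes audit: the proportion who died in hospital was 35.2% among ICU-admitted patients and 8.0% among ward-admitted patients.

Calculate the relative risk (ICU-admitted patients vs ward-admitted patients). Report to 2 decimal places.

RR = 0.3520 / 0.0800 = 4.40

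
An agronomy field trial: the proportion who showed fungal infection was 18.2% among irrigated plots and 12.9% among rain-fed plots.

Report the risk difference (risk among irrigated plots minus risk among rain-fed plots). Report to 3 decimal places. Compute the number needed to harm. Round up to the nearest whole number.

risk difference = 0.1820 − 0.1290 = 0.053
absolute risk difference = 0.053000
1 / 0.053000 = 18.868 → round up → 19

RD = 0.053; NNH = 19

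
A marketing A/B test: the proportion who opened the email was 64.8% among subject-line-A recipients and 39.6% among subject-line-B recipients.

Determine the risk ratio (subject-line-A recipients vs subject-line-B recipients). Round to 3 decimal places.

RR = 0.6480 / 0.3960 = 1.636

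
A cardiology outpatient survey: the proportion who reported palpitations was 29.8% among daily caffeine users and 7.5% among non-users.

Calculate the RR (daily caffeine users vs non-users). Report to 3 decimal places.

RR = 0.2980 / 0.0750 = 3.973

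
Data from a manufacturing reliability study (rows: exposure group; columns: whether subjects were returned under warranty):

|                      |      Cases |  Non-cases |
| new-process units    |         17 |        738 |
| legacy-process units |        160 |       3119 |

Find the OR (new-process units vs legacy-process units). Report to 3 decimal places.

odds, new-process units = 17/738 = 0.02304
odds, legacy-process units = 160/3119 = 0.05130
OR = 0.02304 / 0.05130 = 0.449

0.449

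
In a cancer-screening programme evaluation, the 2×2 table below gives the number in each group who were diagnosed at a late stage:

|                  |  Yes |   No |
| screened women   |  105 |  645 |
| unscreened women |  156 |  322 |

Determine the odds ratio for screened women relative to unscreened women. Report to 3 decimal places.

OR = (105 × 322) / (645 × 156) = 33810/100620 ≈ 0.336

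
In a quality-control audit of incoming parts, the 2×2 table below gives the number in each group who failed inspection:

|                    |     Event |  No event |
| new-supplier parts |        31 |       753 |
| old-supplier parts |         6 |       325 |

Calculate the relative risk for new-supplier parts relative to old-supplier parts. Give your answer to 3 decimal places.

risk, new-supplier parts = 31/784 = 0.03954
risk, old-supplier parts = 6/331 = 0.01813
RR = 0.03954 / 0.01813 = 2.181

RR: 2.181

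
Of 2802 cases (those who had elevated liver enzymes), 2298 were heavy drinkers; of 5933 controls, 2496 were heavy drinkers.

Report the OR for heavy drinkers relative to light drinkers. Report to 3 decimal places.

OR = (2298 × 3437) / (2496 × 504) = 7898226/1257984 ≈ 6.278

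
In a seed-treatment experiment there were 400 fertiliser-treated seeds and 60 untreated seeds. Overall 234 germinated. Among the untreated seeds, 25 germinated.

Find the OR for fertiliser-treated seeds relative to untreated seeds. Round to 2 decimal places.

OR: 1.53

fertiliser-treated seeds with the outcome: 234 − 25 = 209
fertiliser-treated seeds without the outcome: 400 − 209 = 191
untreated seeds without the outcome: 60 − 25 = 35
OR = (209 × 35) / (191 × 25) = 7315/4775 ≈ 1.53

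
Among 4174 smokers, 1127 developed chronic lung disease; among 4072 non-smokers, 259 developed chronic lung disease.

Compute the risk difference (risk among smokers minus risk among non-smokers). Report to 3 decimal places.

RD ≈ 0.206

risk, smokers = 1127/4174 = 0.2700
risk, non-smokers = 259/4072 = 0.0636
risk difference = 0.2700 − 0.0636 = 0.206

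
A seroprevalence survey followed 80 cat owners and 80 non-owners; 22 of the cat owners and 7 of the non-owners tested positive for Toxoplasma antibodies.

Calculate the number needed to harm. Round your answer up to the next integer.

6

risk, cat owners = 22/80 = 0.275000
risk, non-owners = 7/80 = 0.087500
absolute risk difference = 0.187500
1 / 0.187500 = 5.333 → round up → 6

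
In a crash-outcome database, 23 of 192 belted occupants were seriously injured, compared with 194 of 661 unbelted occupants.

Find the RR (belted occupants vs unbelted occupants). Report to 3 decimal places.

risk, belted occupants = 23/192 = 0.1198
risk, unbelted occupants = 194/661 = 0.2935
RR = 0.1198 / 0.2935 = 0.408

0.408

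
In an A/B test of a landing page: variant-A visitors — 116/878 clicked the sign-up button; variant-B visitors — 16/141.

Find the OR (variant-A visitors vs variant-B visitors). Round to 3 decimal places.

OR = (116 × 125) / (762 × 16) = 14500/12192 ≈ 1.189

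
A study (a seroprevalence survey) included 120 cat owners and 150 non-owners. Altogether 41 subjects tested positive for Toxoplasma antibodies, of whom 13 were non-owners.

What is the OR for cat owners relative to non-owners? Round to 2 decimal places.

3.21

cat owners with the outcome: 41 − 13 = 28
cat owners without the outcome: 120 − 28 = 92
non-owners without the outcome: 150 − 13 = 137
OR = (28 × 137) / (92 × 13) = 3836/1196 ≈ 3.21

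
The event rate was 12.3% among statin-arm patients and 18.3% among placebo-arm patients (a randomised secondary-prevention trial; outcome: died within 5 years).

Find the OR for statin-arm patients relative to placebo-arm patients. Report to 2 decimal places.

odds, statin-arm patients = 0.1230/0.8770 = 0.1403
odds, placebo-arm patients = 0.1830/0.8170 = 0.2240
OR = 0.1403 / 0.2240 = 0.63

OR = 0.63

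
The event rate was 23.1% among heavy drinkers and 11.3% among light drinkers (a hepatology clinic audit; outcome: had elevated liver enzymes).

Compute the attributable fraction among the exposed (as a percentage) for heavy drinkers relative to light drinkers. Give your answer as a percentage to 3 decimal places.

AR% = (0.2310 − 0.1130) / 0.2310 = 0.5108 → 51.082%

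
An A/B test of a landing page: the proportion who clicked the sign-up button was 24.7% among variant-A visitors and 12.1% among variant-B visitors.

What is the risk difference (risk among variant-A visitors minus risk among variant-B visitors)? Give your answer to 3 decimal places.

risk difference = 0.2470 − 0.1210 = 0.126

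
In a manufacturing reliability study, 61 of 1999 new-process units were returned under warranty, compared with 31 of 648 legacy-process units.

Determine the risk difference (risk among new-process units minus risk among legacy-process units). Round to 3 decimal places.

RD: -0.017

risk, new-process units = 61/1999 = 0.03052
risk, legacy-process units = 31/648 = 0.04784
risk difference = 0.03052 − 0.04784 = -0.017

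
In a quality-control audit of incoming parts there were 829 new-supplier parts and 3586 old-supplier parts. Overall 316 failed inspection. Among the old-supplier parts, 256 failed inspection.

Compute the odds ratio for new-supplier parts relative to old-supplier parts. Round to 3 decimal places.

1.015

new-supplier parts with the outcome: 316 − 256 = 60
new-supplier parts without the outcome: 829 − 60 = 769
old-supplier parts without the outcome: 3586 − 256 = 3330
OR = (60 × 3330) / (769 × 256) = 199800/196864 ≈ 1.015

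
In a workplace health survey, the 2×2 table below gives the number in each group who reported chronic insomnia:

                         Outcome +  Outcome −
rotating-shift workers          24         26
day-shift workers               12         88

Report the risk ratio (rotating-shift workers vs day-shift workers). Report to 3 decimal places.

risk, rotating-shift workers = 24/50 = 0.4800
risk, day-shift workers = 12/100 = 0.1200
RR = 0.4800 / 0.1200 = 4.000

4.000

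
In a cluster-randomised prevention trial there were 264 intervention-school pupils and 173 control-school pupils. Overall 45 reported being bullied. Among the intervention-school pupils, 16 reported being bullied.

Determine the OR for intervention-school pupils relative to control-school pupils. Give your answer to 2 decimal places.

OR = 0.32

intervention-school pupils without the outcome: 264 − 16 = 248
control-school pupils with the outcome: 45 − 16 = 29
control-school pupils without the outcome: 173 − 29 = 144
odds, intervention-school pupils = 16/248 = 0.0645
odds, control-school pupils = 29/144 = 0.2014
OR = 0.0645 / 0.2014 = 0.32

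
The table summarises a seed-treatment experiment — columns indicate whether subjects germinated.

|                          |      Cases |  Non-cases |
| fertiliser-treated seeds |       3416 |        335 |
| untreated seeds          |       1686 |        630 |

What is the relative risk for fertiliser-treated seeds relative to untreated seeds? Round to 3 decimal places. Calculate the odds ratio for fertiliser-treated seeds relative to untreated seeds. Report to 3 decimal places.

RR = 1.251; OR = 3.810

risk, fertiliser-treated seeds = 3416/3751 = 0.9107
risk, untreated seeds = 1686/2316 = 0.7280
RR = 0.9107 / 0.7280 = 1.251
OR = (3416 × 630) / (335 × 1686) = 2152080/564810 ≈ 3.810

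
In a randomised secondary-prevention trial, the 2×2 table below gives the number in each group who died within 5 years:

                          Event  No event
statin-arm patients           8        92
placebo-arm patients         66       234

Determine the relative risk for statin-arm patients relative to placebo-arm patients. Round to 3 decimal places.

0.364

risk, statin-arm patients = 8/100 = 0.0800
risk, placebo-arm patients = 66/300 = 0.2200
RR = 0.0800 / 0.2200 = 0.364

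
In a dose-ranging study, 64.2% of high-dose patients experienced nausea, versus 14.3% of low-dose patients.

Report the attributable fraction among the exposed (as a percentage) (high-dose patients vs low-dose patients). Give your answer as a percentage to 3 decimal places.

AR% = (0.6420 − 0.1430) / 0.6420 = 0.7773 → 77.726%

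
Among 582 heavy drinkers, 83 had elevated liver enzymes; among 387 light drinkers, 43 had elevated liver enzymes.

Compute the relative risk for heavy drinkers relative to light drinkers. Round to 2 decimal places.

RR = 1.28

risk, heavy drinkers = 83/582 = 0.1426
risk, light drinkers = 43/387 = 0.1111
RR = 0.1426 / 0.1111 = 1.28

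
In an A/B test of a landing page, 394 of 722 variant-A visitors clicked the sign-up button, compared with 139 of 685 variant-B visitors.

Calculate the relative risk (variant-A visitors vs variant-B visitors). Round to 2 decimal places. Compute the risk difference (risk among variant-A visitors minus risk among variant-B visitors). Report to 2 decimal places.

RR = 2.69; RD = 0.34

risk, variant-A visitors = 394/722 = 0.5457
risk, variant-B visitors = 139/685 = 0.2029
RR = 0.5457 / 0.2029 = 2.69
risk difference = 0.5457 − 0.2029 = 0.34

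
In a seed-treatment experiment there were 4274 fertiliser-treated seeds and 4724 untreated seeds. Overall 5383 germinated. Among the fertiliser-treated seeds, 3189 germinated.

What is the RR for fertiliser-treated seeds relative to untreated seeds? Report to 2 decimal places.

1.61

fertiliser-treated seeds without the outcome: 4274 − 3189 = 1085
untreated seeds with the outcome: 5383 − 3189 = 2194
untreated seeds without the outcome: 4724 − 2194 = 2530
risk, fertiliser-treated seeds = 3189/4274 = 0.7461
risk, untreated seeds = 2194/4724 = 0.4644
RR = 0.7461 / 0.4644 = 1.61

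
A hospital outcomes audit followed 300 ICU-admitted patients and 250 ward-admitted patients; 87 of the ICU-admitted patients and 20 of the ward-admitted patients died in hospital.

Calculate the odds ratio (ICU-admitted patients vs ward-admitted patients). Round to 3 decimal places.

OR = (87 × 230) / (213 × 20) = 20010/4260 ≈ 4.697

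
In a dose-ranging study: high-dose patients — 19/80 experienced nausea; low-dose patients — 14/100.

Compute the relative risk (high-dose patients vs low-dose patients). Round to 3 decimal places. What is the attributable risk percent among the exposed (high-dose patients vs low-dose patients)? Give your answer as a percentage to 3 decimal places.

RR = 1.696; AR% = 41.053%

risk, high-dose patients = 19/80 = 0.2375
risk, low-dose patients = 14/100 = 0.1400
RR = 0.2375 / 0.1400 = 1.696
AR% = (0.2375 − 0.1400) / 0.2375 = 0.4105 → 41.053%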